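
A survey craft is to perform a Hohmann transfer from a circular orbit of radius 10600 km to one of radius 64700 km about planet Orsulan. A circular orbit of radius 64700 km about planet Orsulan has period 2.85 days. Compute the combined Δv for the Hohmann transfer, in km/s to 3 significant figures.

Δv = 2.04 km/s

From Kepler's third law T² = 4π²r³/μ at r = 64700 km, T = 2.85 days = 2.85 × 86400 s = 2.4624×10^5 s: μ = 4π²r³/T² = 1.76342×10^5 km³/s².
The Hohmann ellipse has a_t = (r₁ + r₂)/2 = 37650 km.
At r₁ the circular-orbit speed is v₁ = √(μ/r₁) = 4.079 km/s.
On the transfer ellipse at r₁, vis-viva gives v_p = √[μ(2/r₁ − 1/a_t)] = 5.347 km/s.
First burn Δv₁ = |v_p − v₁| = 1.268 km/s.
Circular speed at r₂: v₂ = √(μ/r₂) = 1.6509 km/s.
Transfer-orbit speed at r₂: v_a = √[μ(2/r₂ − 1/a_t)] = 0.87598 km/s.
Second burn Δv₂ = |v₂ − v_a| = 0.7749 km/s.
Δv = Δv₁ + Δv₂ = 1.268 + 0.7749 = 2.043 km/s.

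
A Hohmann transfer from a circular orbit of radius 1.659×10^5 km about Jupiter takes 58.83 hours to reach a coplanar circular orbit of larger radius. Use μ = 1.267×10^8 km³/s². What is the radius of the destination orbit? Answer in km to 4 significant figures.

Transfer time t = 58.83 hours = 2.11788×10^5 s, and t = π√(a_t³/μ).
So a_t = (μ t²/π²)^(1/3) = (1.267×10^8 × (2.11788×10^5)² / π²)^(1/3) = 8.3194×10^5 km.
Since a_t = (r₁ + r₂)/2, r₂ = 2a_t − r₁ = 2×8.3194×10^5 − 1.659×10^5 = 1.49798×10^6 km.

r₂ = 1.498×10^6 km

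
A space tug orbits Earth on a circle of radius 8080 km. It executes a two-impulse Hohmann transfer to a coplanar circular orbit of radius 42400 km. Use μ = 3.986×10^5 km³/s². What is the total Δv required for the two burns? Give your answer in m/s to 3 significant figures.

Δv = 3410 m/s

Transfer-ellipse semi-major axis a_t = (r₁ + r₂)/2 = (8080 + 42400)/2 = 25240 km.
At r₁ the circular-orbit speed is v₁ = √(μ/r₁) = 7.0237 km/s.
On the transfer ellipse at r₁, vis-viva gives v_p = √[μ(2/r₁ − 1/a_t)] = 9.1033 km/s.
First burn Δv₁ = |v_p − v₁| = 2.080 km/s.
At r₂, v₂ = √(μ/r₂) = 3.066 km/s.
Transfer-orbit speed at r₂: v_a = √[μ(2/r₂ − 1/a_t)] = 1.735 km/s.
Second burn Δv₂ = |v₂ − v_a| = 1.331 km/s.
Δv = Δv₁ + Δv₂ = 2.080 + 1.331 = 3.411 km/s.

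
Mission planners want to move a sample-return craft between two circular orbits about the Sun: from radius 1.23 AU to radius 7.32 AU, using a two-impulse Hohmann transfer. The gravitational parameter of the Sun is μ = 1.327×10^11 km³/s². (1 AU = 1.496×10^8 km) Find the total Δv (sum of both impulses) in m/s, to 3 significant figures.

Δv = 13400 m/s

In km: r₁ = 1.23 × 1.496×10^8 = 1.84008×10^8 km; r₂ = 7.32 × 1.496×10^8 = 1.095072×10^9 km.
Semi-major axis of the transfer orbit: a_t = (1.84008×10^8 + 1.095072×10^9)/2 = 6.3954×10^8 km.
At r₁ the circular-orbit speed is v₁ = √(μ/r₁) = 26.8545 km/s.
Transfer-orbit speed at r₁ (v² = μ(2/r − 1/a)): v_p = √[μ(2/r₁ − 1/a_t)] = 35.1402 km/s.
First burn Δv₁ = |v_p − v₁| = 8.286 km/s.
Circular speed at r₂: v₂ = √(μ/r₂) = 11.008 km/s.
Transfer-orbit speed at r₂: v_a = √[μ(2/r₂ − 1/a_t)] = 5.9047 km/s.
Second burn Δv₂ = |v₂ − v_a| = 5.103 km/s.
Total Δv = Δv₁ + Δv₂ = 13.39 km/s.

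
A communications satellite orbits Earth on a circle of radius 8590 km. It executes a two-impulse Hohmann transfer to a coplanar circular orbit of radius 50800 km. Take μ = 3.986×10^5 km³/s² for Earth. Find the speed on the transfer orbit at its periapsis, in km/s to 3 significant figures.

Transfer-ellipse semi-major axis a_t = (r₁ + r₂)/2 = (8590 + 50800)/2 = 29695 km.
At periapsis, r = 8590 km.
Vis-viva: v = √[μ(2/r − 1/a_t)] = √[3.986×10^5 × (2/8590 − 1/29695)] = 8.910 km/s.

v = 8.91 km/s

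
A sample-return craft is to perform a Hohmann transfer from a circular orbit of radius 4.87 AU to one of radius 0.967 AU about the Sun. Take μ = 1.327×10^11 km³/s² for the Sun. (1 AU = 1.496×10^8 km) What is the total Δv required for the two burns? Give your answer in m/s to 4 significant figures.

Δv = 14560 m/s

In km: r₁ = 4.87 × 1.496×10^8 = 7.28552×10^8 km; r₂ = 0.967 × 1.496×10^8 = 1.446632×10^8 km.
Semi-major axis of the transfer orbit: a_t = (7.28552×10^8 + 1.446632×10^8)/2 = 4.366076×10^8 km.
At r₁ the circular-orbit speed is v₁ = √(μ/r₁) = 13.4960 km/s.
Transfer-orbit speed at r₁ (vis-viva equation): v_a = √[μ(2/r₁ − 1/a_t)] = 7.76853 km/s.
First burn Δv₁ = |v_a − v₁| = 5.727 km/s.
At r₂, v₂ = √(μ/r₂) = 30.287 km/s.
Transfer-orbit speed at r₂: v_p = √[μ(2/r₂ − 1/a_t)] = 39.124 km/s.
Second burn Δv₂ = |v₂ − v_p| = 8.837 km/s.
Δv = Δv₁ + Δv₂ = 5.727 + 8.837 = 14.56 km/s.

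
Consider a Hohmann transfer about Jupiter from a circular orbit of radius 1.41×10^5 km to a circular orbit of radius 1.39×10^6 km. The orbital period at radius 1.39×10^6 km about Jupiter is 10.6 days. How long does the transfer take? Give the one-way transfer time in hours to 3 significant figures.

From Kepler's third law T² = 4π²r³/μ at r = 1.39×10^6 km, T = 10.6 days = 10.6 × 86400 s = 9.1584×10^5 s: μ = 4π²r³/T² = 1.26405×10^8 km³/s².
Semi-major axis of the transfer orbit: a_t = (1.410×10^5 + 1.390×10^6)/2 = 7.655×10^5 km.
Half the transfer-orbit period gives t = π√(a_t³/μ) = 1.871×10^5 s.
Converting: 1.871×10^5 s ÷ 3600 s/hour = 52.0 hours.

t = 52.0 hours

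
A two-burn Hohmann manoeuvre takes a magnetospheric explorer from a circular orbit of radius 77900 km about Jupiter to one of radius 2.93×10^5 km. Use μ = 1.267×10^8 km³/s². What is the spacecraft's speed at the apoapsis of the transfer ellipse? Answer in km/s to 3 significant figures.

Semi-major axis of the transfer orbit: a_t = (77900 + 2.930×10^5)/2 = 1.8545×10^5 km.
At apoapsis, r = 2.930×10^5 km.
From the vis-viva equation, v = √[μ(2/r − 1/a_t)] = 13.48 km/s.

v = 13.5 km/s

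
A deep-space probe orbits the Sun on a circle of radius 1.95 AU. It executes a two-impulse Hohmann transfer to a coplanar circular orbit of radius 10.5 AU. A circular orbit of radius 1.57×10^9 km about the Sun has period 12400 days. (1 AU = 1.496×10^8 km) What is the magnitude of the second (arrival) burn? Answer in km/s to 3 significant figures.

Δv₂ = 4.05 km/s

From Kepler's third law T² = 4π²r³/μ at r = 1.57×10^9 km, T = 12400 days = 12400 × 86400 s = 1.07136×10^9 s: μ = 4π²r³/T² = 1.33103×10^11 km³/s².
In km: r₁ = 1.95 × 1.496×10^8 = 2.9172×10^8 km; r₂ = 10.5 × 1.496×10^8 = 1.5708×10^9 km.
Semi-major axis of the transfer orbit: a_t = (2.9172×10^8 + 1.5708×10^9)/2 = 9.3126×10^8 km.
Circular speed at r = 1.5708×10^9 km: v_c = √(μ/r) = 9.205 km/s.
Transfer-orbit speed at the same r (vis-viva, a = a_t): v_t = √[μ(2/r − 1/a_t)] = 5.152 km/s.
Δv₂ = |v_t − v_c| = |5.152 − 9.205| = 4.053 km/s.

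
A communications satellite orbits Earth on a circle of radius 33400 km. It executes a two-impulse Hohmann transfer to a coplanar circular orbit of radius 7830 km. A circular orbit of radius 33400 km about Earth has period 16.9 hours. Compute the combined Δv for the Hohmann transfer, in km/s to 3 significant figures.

Δv = 3.27 km/s

From Kepler's third law T² = 4π²r³/μ at r = 33400 km, T = 16.9 hours = 16.9 × 3600 s = 60840 s: μ = 4π²r³/T² = 3.97393×10^5 km³/s².
Transfer-ellipse semi-major axis a_t = (r₁ + r₂)/2 = (33400 + 7830)/2 = 20615 km.
At r₁ the circular-orbit speed is v₁ = √(μ/r₁) = 3.4493 km/s.
On the transfer ellipse at r₁, v² = μ(2/r − 1/a) gives v_a = √[μ(2/r₁ − 1/a_t)] = 2.1258 km/s.
First burn Δv₁ = |v_a − v₁| = 1.3235 km/s.
At r₂, v₂ = √(μ/r₂) = 7.1241 km/s.
Transfer-orbit speed at r₂: v_p = √[μ(2/r₂ − 1/a_t)] = 9.0680 km/s.
Second burn Δv₂ = |v₂ − v_p| = 1.9439 km/s.
Total Δv = Δv₁ + Δv₂ = 3.267 km/s.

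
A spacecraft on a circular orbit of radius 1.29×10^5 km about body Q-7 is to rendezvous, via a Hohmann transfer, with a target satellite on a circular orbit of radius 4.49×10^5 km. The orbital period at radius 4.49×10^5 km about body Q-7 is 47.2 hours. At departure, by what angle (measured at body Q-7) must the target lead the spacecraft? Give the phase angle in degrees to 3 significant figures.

φ = 87.0°

From Kepler's third law T² = 4π²r³/μ at r = 4.49×10^5 km, T = 47.2 hours = 47.2 × 3600 s = 1.6992×10^5 s: μ = 4π²r³/T² = 1.23768×10^8 km³/s².
Transfer-ellipse semi-major axis a_t = (r₁ + r₂)/2 = (1.290×10^5 + 4.490×10^5)/2 = 2.890×10^5 km.
The half-period of the transfer ellipse is t = π√(a_t³/μ) = 43872.44 s.
Target angular speed ω₂ = √(μ/r₂³) = 3.697731×10^-5 rad/s.
Angle swept by the target during transfer: ω₂·t = 1.622285 rad = 92.9501°.
Arrival is 180° from departure on the ellipse, so φ = 180° − 92.9501° = 87.0°.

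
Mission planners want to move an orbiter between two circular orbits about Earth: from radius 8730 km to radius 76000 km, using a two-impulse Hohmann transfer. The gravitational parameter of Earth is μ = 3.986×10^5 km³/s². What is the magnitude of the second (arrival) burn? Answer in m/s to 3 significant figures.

Transfer-ellipse semi-major axis a_t = (r₁ + r₂)/2 = (8730 + 76000)/2 = 42365 km.
Circular speed at r = 76000 km: v_c = √(μ/r) = 2.29014 km/s.
Transfer-orbit speed at the same r (vis-viva, a = a_t): v_t = √[μ(2/r − 1/a_t)] = 1.03960 km/s.
Δv₂ = |v_t − v_c| = |1.03960 − 2.29014| = 1.251 km/s.

Δv₂ = 1250 m/s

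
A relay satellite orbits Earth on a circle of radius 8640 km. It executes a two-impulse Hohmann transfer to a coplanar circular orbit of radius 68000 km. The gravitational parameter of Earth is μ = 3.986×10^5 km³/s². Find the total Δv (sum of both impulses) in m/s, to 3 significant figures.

The Hohmann ellipse has a_t = (r₁ + r₂)/2 = 38320 km.
Circular speed at r₁: v₁ = √(μ/r₁) = √(3.986×10^5/8640) = 6.792 km/s.
On the transfer ellipse at r₁, v² = μ(2/r − 1/a) gives v_p = √[μ(2/r₁ − 1/a_t)] = 9.048 km/s.
First burn Δv₁ = |v_p − v₁| = 2.256 km/s.
Circular speed at r₂: v₂ = √(μ/r₂) = 2.421 km/s.
Transfer-orbit speed at r₂: v_a = √[μ(2/r₂ − 1/a_t)] = 1.150 km/s.
Second burn Δv₂ = |v₂ − v_a| = 1.271 km/s.
Δv = Δv₁ + Δv₂ = 2.256 + 1.271 = 3.527 km/s.

Δv = 3530 m/s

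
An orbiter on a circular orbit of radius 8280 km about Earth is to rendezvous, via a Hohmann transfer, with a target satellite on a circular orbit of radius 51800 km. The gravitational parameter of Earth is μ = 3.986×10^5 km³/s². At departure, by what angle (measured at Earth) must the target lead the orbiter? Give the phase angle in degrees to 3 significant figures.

Transfer-ellipse semi-major axis a_t = (r₁ + r₂)/2 = (8280 + 51800)/2 = 30040 km.
The half-period of the transfer ellipse is t = π√(a_t³/μ) = 25908 s.
The target's mean motion on its circular orbit is ω₂ = √(μ/r₂³) = 5.3552×10^-5 rad/s.
Angle swept by the target during transfer: ω₂·t = 1.3874 rad = 79.49°.
Arrival is 180° from departure on the ellipse, so φ = 180° − 79.49° = 101°.

φ = 101°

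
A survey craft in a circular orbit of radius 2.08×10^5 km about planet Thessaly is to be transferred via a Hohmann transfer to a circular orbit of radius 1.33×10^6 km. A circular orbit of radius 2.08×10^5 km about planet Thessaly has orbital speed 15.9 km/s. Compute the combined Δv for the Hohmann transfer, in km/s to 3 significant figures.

From the circular-orbit relation v² = μ/r at r = 2.08×10^5 km: μ = v²r = (15.9)² × 2.08×10^5 = 5.25845×10^7 km³/s².
The Hohmann ellipse has a_t = (r₁ + r₂)/2 = 7.690×10^5 km.
Circular speed at r₁: v₁ = √(μ/r₁) = √(5.25845×10^7/2.080×10^5) = 15.90 km/s.
Transfer-orbit speed at r₁ (vis-viva equation): v_p = √[μ(2/r₁ − 1/a_t)] = 20.91 km/s.
First burn Δv₁ = |v_p − v₁| = 5.010 km/s.
Circular speed at r₂: v₂ = √(μ/r₂) = 6.288 km/s.
Transfer-orbit speed at r₂: v_a = √[μ(2/r₂ − 1/a_t)] = 3.270 km/s.
Second burn Δv₂ = |v₂ − v_a| = 3.018 km/s.
Total Δv = Δv₁ + Δv₂ = 8.028 km/s.

Δv = 8.03 km/s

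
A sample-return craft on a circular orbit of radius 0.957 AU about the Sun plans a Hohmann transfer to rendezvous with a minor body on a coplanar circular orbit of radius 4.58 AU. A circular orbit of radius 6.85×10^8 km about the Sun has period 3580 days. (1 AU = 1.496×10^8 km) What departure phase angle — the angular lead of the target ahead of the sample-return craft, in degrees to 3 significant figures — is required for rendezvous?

φ = 95.4°

From Kepler's third law T² = 4π²r³/μ at r = 6.85×10^8 km, T = 3580 days = 3580 × 86400 s = 3.09312×10^8 s: μ = 4π²r³/T² = 1.32629×10^11 km³/s².
In km: r₁ = 0.957 × 1.496×10^8 = 1.431672×10^8 km; r₂ = 4.58 × 1.496×10^8 = 6.85168×10^8 km.
The Hohmann ellipse has a_t = (r₁ + r₂)/2 = 4.141676×10^8 km.
The half-period of the transfer ellipse is t = π√(a_t³/μ) = 7.2710×10^7 s.
The target's mean motion on its circular orbit is ω₂ = √(μ/r₂³) = 2.0306×10^-8 rad/s.
Angle swept by the target during transfer: ω₂·t = 1.4764 rad = 84.59°.
Arrival is 180° from departure on the ellipse, so φ = 180° − 84.59° = 95.4°.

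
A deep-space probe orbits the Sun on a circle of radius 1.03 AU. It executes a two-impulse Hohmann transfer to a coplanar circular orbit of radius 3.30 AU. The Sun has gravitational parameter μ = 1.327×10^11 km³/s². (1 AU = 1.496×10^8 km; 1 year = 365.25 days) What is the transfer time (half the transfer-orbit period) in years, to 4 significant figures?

t = 1.593 years

In km: r₁ = 1.03 × 1.496×10^8 = 1.54088×10^8 km; r₂ = 3.30 × 1.496×10^8 = 4.9368×10^8 km.
The Hohmann ellipse has a_t = (r₁ + r₂)/2 = 3.23884×10^8 km.
Transfer time t = π√(a_t³/μ) = π√((3.23884×10^8)³ / 1.327×10^11) = 5.027×10^7 s.
Converting: 5.027×10^7 s ÷ 3.15576×10^7 s/year (365.25 × 86400) = 1.593 years.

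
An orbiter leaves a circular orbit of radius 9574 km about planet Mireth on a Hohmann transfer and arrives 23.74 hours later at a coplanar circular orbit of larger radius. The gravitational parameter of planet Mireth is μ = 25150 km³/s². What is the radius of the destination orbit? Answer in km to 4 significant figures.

r₂ = 43430 km

Transfer time t = 23.74 hours = 85464 s, and t = π√(a_t³/μ).
So a_t = (μ t²/π²)^(1/3) = (25150 × (85464)² / π²)^(1/3) = 26501 km.
Since a_t = (r₁ + r₂)/2, r₂ = 2a_t − r₁ = 2×26501 − 9574 = 43428 km.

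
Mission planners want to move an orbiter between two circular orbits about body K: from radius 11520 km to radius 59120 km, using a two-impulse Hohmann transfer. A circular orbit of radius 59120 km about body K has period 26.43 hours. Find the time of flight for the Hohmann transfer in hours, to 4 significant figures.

From Kepler's third law T² = 4π²r³/μ at r = 59120 km, T = 26.43 hours = 26.43 × 3600 s = 95148 s: μ = 4π²r³/T² = 9.01081×10^5 km³/s².
Semi-major axis of the transfer orbit: a_t = (11520 + 59120)/2 = 35320 km.
Half the transfer-orbit period gives t = π√(a_t³/μ) = 21968 s.
Converting: 21968 s ÷ 3600 s/hour = 6.102 hours.

t = 6.102 hours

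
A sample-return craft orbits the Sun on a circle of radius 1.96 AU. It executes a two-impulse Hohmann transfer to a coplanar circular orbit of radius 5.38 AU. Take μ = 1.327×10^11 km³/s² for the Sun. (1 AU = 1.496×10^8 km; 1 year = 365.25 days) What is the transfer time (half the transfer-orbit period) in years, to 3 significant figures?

In km: r₁ = 1.96 × 1.496×10^8 = 2.93216×10^8 km; r₂ = 5.38 × 1.496×10^8 = 8.04848×10^8 km.
The Hohmann ellipse has a_t = (r₁ + r₂)/2 = 5.49032×10^8 km.
Half the transfer-orbit period gives t = π√(a_t³/μ) = 1.1095×10^8 s.
Converting: 1.1095×10^8 s ÷ 3.15576×10^7 s/year (365.25 × 86400) = 3.52 years.

t = 3.52 years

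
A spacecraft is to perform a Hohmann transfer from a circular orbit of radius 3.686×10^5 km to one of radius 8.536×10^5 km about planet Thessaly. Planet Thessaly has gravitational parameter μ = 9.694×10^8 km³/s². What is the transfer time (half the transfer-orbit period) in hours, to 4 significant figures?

The Hohmann ellipse has a_t = (r₁ + r₂)/2 = 6.111×10^5 km.
By Kepler's third law the transfer-orbit period is T = 2π√(a_t³/μ), so t = T/2 = 48200 s.
Converting: 48200 s ÷ 3600 s/hour = 13.39 hours.

t = 13.39 hours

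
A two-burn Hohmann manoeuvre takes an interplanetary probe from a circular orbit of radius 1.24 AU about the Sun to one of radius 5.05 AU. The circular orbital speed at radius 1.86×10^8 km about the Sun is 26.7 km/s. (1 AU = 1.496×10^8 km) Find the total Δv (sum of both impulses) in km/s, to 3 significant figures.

Δv = 12.1 km/s

From the circular-orbit relation v² = μ/r at r = 1.86×10^8 km: μ = v²r = (26.7)² × 1.86×10^8 = 1.32598×10^11 km³/s².
In km: r₁ = 1.24 × 1.496×10^8 = 1.85504×10^8 km; r₂ = 5.05 × 1.496×10^8 = 7.5548×10^8 km.
Transfer-ellipse semi-major axis a_t = (r₁ + r₂)/2 = (1.85504×10^8 + 7.5548×10^8)/2 = 4.70492×10^8 km.
At r₁ the circular-orbit speed is v₁ = √(μ/r₁) = 26.736 km/s.
On the transfer ellipse at r₁, vis-viva equation gives v_p = √[μ(2/r₁ − 1/a_t)] = 33.879 km/s.
First burn Δv₁ = |v_p − v₁| = 7.143 km/s.
At r₂, v₂ = √(μ/r₂) = 13.248 km/s.
Transfer-orbit speed at r₂: v_a = √[μ(2/r₂ − 1/a_t)] = 8.3187 km/s.
Second burn Δv₂ = |v₂ − v_a| = 4.929 km/s.
Total Δv = Δv₁ + Δv₂ = 12.07 km/s.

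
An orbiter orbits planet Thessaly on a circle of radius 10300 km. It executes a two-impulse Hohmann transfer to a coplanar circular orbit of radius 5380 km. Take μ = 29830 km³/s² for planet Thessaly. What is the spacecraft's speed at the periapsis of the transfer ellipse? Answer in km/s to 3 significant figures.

v = 2.70 km/s

Semi-major axis of the transfer orbit: a_t = (10300 + 5380)/2 = 7840 km.
At periapsis, r = 5380 km.
From the vis-viva equation, v = √[μ(2/r − 1/a_t)] = 2.699 km/s.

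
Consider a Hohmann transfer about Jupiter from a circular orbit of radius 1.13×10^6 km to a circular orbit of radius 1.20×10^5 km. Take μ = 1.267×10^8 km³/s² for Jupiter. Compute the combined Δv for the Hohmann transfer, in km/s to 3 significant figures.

Transfer-ellipse semi-major axis a_t = (r₁ + r₂)/2 = (1.130×10^6 + 1.200×10^5)/2 = 6.250×10^5 km.
At r₁ the circular-orbit speed is v₁ = √(μ/r₁) = 10.589 km/s.
On the transfer ellipse at r₁, vis-viva gives v_a = √[μ(2/r₁ − 1/a_t)] = 4.6398 km/s.
First burn Δv₁ = |v_a − v₁| = 5.949 km/s.
Circular speed at r₂: v₂ = √(μ/r₂) = 32.49 km/s.
Transfer-orbit speed at r₂: v_p = √[μ(2/r₂ − 1/a_t)] = 43.69 km/s.
Second burn Δv₂ = |v₂ − v_p| = 11.20 km/s.
Total Δv = Δv₁ + Δv₂ = 17.15 km/s.

Δv = 17.1 km/s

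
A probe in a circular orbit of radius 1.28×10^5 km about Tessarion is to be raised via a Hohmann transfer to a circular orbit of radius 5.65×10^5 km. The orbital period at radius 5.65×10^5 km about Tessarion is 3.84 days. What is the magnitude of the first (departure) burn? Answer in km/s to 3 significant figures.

Δv₁ = 6.23 km/s

From Kepler's third law T² = 4π²r³/μ at r = 5.65×10^5 km, T = 3.84 days = 3.84 × 86400 s = 3.31776×10^5 s: μ = 4π²r³/T² = 6.46867×10^7 km³/s².
Semi-major axis of the transfer orbit: a_t = (1.280×10^5 + 5.650×10^5)/2 = 3.465×10^5 km.
On the circular orbit at r = 1.280×10^5 km, v_c = √(μ/r) = 22.480 km/s.
Transfer-orbit speed at the same r (vis-viva, a = a_t): v_t = √[μ(2/r − 1/a_t)] = 28.706 km/s.
Δv₁ = |v_t − v_c| = |28.706 − 22.480| = 6.226 km/s.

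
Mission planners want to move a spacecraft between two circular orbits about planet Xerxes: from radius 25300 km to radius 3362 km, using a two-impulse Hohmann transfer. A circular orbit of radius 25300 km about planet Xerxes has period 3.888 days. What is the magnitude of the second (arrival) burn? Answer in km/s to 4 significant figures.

Δv₂ = 0.4267 km/s

From Kepler's third law T² = 4π²r³/μ at r = 25300 km, T = 3.888 days = 3.888 × 86400 s = 3.359232×10^5 s: μ = 4π²r³/T² = 5665.54 km³/s².
Semi-major axis of the transfer orbit: a_t = (25300 + 3362)/2 = 14331 km.
On the circular orbit at r = 3362 km, v_c = √(μ/r) = 1.2981 km/s.
Vis-viva on the transfer ellipse at r = 3362 km gives v_t = √[μ(2/r − 1/a_t)] = 1.7248 km/s.
Δv₂ = |v_t − v_c| = |1.7248 − 1.2981| = 0.4267 km/s.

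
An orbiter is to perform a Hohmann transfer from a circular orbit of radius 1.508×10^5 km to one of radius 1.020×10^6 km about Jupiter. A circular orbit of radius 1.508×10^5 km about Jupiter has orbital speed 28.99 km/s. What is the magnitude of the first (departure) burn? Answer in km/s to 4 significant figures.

Δv₁ = 9.277 km/s

From the circular-orbit relation v² = μ/r at r = 1.508×10^5 km: μ = v²r = (28.99)² × 1.508×10^5 = 1.26735×10^8 km³/s².
The Hohmann ellipse has a_t = (r₁ + r₂)/2 = 5.854×10^5 km.
Circular speed at r = 1.508×10^5 km: v_c = √(μ/r) = 28.990 km/s.
Transfer-orbit speed at the same r (vis-viva, a = a_t): v_t = √[μ(2/r − 1/a_t)] = 38.267 km/s.
Δv₁ = |v_t − v_c| = |38.267 − 28.990| = 9.277 km/s.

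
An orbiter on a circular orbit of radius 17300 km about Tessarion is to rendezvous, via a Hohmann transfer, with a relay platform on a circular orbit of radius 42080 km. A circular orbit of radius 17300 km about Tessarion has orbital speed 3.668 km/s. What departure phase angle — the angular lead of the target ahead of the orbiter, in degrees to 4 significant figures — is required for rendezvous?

From the circular-orbit relation v² = μ/r at r = 17300 km: μ = v²r = (3.668)² × 17300 = 2.32758×10^5 km³/s².
The Hohmann ellipse has a_t = (r₁ + r₂)/2 = 29690 km.
The half-period of the transfer ellipse is t = π√(a_t³/μ) = 33310 s.
Target angular speed ω₂ = √(μ/r₂³) = 5.589×10^-5 rad/s.
Angle swept by the target during transfer: ω₂·t = 1.862 rad = 106.68°.
The orbiter traverses 180° on the transfer ellipse, so the target must lead by 180° − 106.68° = 73.32°.

φ = 73.32°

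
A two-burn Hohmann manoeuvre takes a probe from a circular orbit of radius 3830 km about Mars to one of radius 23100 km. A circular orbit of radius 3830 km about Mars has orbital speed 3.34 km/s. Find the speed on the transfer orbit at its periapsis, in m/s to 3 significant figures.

v = 4370 m/s

From the circular-orbit relation v² = μ/r at r = 3830 km: μ = v²r = (3.34)² × 3830 = 42725.9 km³/s².
The Hohmann ellipse has a_t = (r₁ + r₂)/2 = 13465 km.
The periapsis of the transfer ellipse is at r = 3830 km.
Vis-viva: v = √[μ(2/r − 1/a_t)] = √[42725.9 × (2/3830 − 1/13465)] = 4.375 km/s.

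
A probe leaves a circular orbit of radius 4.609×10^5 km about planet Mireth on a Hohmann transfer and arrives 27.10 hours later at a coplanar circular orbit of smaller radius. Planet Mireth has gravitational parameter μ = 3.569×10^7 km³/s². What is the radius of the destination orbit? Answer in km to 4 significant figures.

Transfer time t = 27.10 hours = 97560 s, and t = π√(a_t³/μ).
So a_t = (μ t²/π²)^(1/3) = (3.569×10^7 × (97560)² / π²)^(1/3) = 3.2528×10^5 km.
Since a_t = (r₁ + r₂)/2, r₂ = 2a_t − r₁ = 2×3.2528×10^5 − 4.609×10^5 = 1.8966×10^5 km.

r₂ = 1.897×10^5 km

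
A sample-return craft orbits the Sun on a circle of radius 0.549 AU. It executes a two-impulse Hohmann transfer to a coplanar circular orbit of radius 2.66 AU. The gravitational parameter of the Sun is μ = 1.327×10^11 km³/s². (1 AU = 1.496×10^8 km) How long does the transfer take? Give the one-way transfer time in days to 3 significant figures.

t = 371 days

In km: r₁ = 0.549 × 1.496×10^8 = 8.21304×10^7 km; r₂ = 2.66 × 1.496×10^8 = 3.97936×10^8 km.
The Hohmann ellipse has a_t = (r₁ + r₂)/2 = 2.400332×10^8 km.
By Kepler's third law the transfer-orbit period is T = 2π√(a_t³/μ), so t = T/2 = 3.207×10^7 s.
Converting: 3.207×10^7 s ÷ 86400 s/day = 371 days.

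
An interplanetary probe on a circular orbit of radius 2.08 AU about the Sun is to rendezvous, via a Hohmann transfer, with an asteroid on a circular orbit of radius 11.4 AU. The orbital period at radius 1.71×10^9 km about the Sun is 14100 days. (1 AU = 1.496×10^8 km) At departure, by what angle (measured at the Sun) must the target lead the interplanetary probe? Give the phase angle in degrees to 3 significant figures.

φ = 98.2°

From Kepler's third law T² = 4π²r³/μ at r = 1.71×10^9 km, T = 14100 days = 14100 × 86400 s = 1.21824×10^9 s: μ = 4π²r³/T² = 1.33009×10^11 km³/s².
In km: r₁ = 2.08 × 1.496×10^8 = 3.11168×10^8 km; r₂ = 11.4 × 1.496×10^8 = 1.70544×10^9 km.
Transfer-ellipse semi-major axis a_t = (r₁ + r₂)/2 = (3.11168×10^8 + 1.70544×10^9)/2 = 1.008304×10^9 km.
Transfer time t = π√(a_t³/μ) = 2.7580×10^8 s.
Target angular speed ω₂ = √(μ/r₂³) = 5.1783×10^-9 rad/s.
Angle swept by the target during transfer: ω₂·t = 1.4282 rad = 81.83°.
The interplanetary probe traverses 180° on the transfer ellipse, so the target must lead by 180° − 81.83° = 98.2°.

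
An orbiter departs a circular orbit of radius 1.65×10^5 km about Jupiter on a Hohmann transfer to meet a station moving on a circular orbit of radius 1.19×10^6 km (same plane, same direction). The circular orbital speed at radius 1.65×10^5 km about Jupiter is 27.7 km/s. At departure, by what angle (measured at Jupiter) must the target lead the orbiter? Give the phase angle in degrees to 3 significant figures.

φ = 103°

From the circular-orbit relation v² = μ/r at r = 1.65×10^5 km: μ = v²r = (27.7)² × 1.65×10^5 = 1.26603×10^8 km³/s².
Semi-major axis of the transfer orbit: a_t = (1.650×10^5 + 1.190×10^6)/2 = 6.775×10^5 km.
Transfer time t = π√(a_t³/μ) = 1.55701×10^5 s.
The target's mean motion on its circular orbit is ω₂ = √(μ/r₂³) = 8.66765×10^-6 rad/s.
Angle swept by the target during transfer: ω₂·t = 1.34956 rad = 77.32°.
Arrival is 180° from departure on the ellipse, so φ = 180° − 77.32° = 103°.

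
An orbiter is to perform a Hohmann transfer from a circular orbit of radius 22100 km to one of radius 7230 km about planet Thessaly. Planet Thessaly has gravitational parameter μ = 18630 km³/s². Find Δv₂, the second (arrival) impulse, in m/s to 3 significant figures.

Transfer-ellipse semi-major axis a_t = (r₁ + r₂)/2 = (22100 + 7230)/2 = 14665 km.
On the circular orbit at r = 7230 km, v_c = √(μ/r) = 1.60523 km/s.
Transfer-orbit speed at the same r (vis-viva, a = a_t): v_t = √[μ(2/r − 1/a_t)] = 1.97057 km/s.
Δv₂ = |v_t − v_c| = |1.97057 − 1.60523| = 0.3653 km/s.

Δv₂ = 365 m/s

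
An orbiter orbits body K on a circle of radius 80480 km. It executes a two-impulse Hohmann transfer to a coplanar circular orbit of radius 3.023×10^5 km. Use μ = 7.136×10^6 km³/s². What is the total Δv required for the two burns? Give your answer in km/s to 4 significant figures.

The Hohmann ellipse has a_t = (r₁ + r₂)/2 = 1.9139×10^5 km.
Circular speed at r₁: v₁ = √(μ/r₁) = √(7.136×10^6/80480) = 9.4164 km/s.
On the transfer ellipse at r₁, vis-viva equation gives v_p = √[μ(2/r₁ − 1/a_t)] = 11.834 km/s.
First burn Δv₁ = |v_p − v₁| = 2.418 km/s.
Circular speed at r₂: v₂ = √(μ/r₂) = 4.859 km/s.
Transfer-orbit speed at r₂: v_a = √[μ(2/r₂ − 1/a_t)] = 3.151 km/s.
Second burn Δv₂ = |v₂ − v_a| = 1.708 km/s.
Δv = Δv₁ + Δv₂ = 2.418 + 1.708 = 4.126 km/s.

Δv = 4.126 km/s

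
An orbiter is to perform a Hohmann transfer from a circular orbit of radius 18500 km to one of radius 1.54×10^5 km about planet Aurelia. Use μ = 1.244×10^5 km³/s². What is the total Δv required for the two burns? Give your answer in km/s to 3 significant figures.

Δv = 1.35 km/s

Semi-major axis of the transfer orbit: a_t = (18500 + 1.540×10^5)/2 = 86250 km.
Circular speed at r₁: v₁ = √(μ/r₁) = √(1.244×10^5/18500) = 2.5931 km/s.
Transfer-orbit speed at r₁ (vis-viva equation): v_p = √[μ(2/r₁ − 1/a_t)] = 3.4650 km/s.
First burn Δv₁ = |v_p − v₁| = 0.8719 km/s.
At r₂, v₂ = √(μ/r₂) = 0.8988 km/s.
Transfer-orbit speed at r₂: v_a = √[μ(2/r₂ − 1/a_t)] = 0.4163 km/s.
Second burn Δv₂ = |v₂ − v_a| = 0.4825 km/s.
Total Δv = Δv₁ + Δv₂ = 1.354 km/s.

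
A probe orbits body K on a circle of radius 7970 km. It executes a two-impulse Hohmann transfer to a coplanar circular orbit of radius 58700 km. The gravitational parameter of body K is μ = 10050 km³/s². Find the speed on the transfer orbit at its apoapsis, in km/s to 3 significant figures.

v = 0.202 km/s

The Hohmann ellipse has a_t = (r₁ + r₂)/2 = 33335 km.
The apoapsis of the transfer ellipse is at r = 58700 km.
Applying v² = μ(2/r − 1/a_t): v = 0.2023 km/s.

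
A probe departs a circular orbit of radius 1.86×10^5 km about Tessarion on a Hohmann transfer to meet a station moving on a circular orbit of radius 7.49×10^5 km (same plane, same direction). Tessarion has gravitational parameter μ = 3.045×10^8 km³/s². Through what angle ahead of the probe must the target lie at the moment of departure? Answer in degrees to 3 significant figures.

Transfer-ellipse semi-major axis a_t = (r₁ + r₂)/2 = (1.860×10^5 + 7.490×10^5)/2 = 4.675×10^5 km.
Transfer time t = π√(a_t³/μ) = 57550 s.
The target's mean motion on its circular orbit is ω₂ = √(μ/r₂³) = 2.692×10^-5 rad/s.
Angle swept by the target during transfer: ω₂·t = 1.5492 rad = 88.76°.
Arrival is 180° from departure on the ellipse, so φ = 180° − 88.76° = 91.2°.

φ = 91.2°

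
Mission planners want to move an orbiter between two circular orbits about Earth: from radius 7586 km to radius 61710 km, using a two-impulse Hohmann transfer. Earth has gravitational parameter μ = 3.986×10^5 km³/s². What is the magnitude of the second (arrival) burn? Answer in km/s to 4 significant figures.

Δv₂ = 1.352 km/s

The Hohmann ellipse has a_t = (r₁ + r₂)/2 = 34648 km.
On the circular orbit at r = 61710 km, v_c = √(μ/r) = 2.5415 km/s.
Transfer-orbit speed at the same r (vis-viva, a = a_t): v_t = √[μ(2/r − 1/a_t)] = 1.1892 km/s.
Δv₂ = |v_t − v_c| = |1.1892 − 2.5415| = 1.352 km/s.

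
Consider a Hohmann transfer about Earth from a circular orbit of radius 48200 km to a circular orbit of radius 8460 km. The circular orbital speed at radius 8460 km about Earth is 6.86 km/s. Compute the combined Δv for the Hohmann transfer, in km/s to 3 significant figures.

Δv = 3.39 km/s

From the circular-orbit relation v² = μ/r at r = 8460 km: μ = v²r = (6.86)² × 8460 = 3.98124×10^5 km³/s².
Semi-major axis of the transfer orbit: a_t = (48200 + 8460)/2 = 28330 km.
Circular speed at r₁: v₁ = √(μ/r₁) = √(3.98124×10^5/48200) = 2.874 km/s.
Transfer-orbit speed at r₁ (vis-viva): v_a = √[μ(2/r₁ − 1/a_t)] = 1.571 km/s.
First burn Δv₁ = |v_a − v₁| = 1.303 km/s.
Circular speed at r₂: v₂ = √(μ/r₂) = 6.860 km/s.
Transfer-orbit speed at r₂: v_p = √[μ(2/r₂ − 1/a_t)] = 8.948 km/s.
Second burn Δv₂ = |v₂ − v_p| = 2.088 km/s.
Δv = Δv₁ + Δv₂ = 1.303 + 2.088 = 3.391 km/s.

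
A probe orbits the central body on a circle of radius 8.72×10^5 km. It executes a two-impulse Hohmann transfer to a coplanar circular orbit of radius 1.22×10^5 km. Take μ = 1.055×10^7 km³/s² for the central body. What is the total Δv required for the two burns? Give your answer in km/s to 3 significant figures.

Δv = 4.77 km/s

Transfer-ellipse semi-major axis a_t = (r₁ + r₂)/2 = (8.720×10^5 + 1.220×10^5)/2 = 4.970×10^5 km.
Circular speed at r₁: v₁ = √(μ/r₁) = √(1.055×10^7/8.720×10^5) = 3.478 km/s.
Transfer-orbit speed at r₁ (v² = μ(2/r − 1/a)): v_a = √[μ(2/r₁ − 1/a_t)] = 1.723 km/s.
First burn Δv₁ = |v_a − v₁| = 1.755 km/s.
Circular speed at r₂: v₂ = √(μ/r₂) = 9.29922 km/s.
Transfer-orbit speed at r₂: v_p = √[μ(2/r₂ − 1/a_t)] = 12.3176 km/s.
Second burn Δv₂ = |v₂ − v_p| = 3.018 km/s.
Total Δv = Δv₁ + Δv₂ = 4.773 km/s.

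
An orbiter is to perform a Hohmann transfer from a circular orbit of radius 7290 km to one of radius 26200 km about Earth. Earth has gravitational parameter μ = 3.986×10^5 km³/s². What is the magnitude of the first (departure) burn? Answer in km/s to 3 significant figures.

Δv₁ = 1.85 km/s

Transfer-ellipse semi-major axis a_t = (r₁ + r₂)/2 = (7290 + 26200)/2 = 16745 km.
Circular speed at r = 7290 km: v_c = √(μ/r) = 7.394 km/s.
Transfer-orbit speed at the same r (vis-viva, a = a_t): v_t = √[μ(2/r − 1/a_t)] = 9.249 km/s.
Δv₁ = |v_t − v_c| = |9.249 − 7.394| = 1.855 km/s.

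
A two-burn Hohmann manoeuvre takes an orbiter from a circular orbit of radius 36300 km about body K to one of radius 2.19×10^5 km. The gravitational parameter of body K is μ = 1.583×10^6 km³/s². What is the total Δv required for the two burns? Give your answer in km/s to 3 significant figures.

Δv = 3.30 km/s

The Hohmann ellipse has a_t = (r₁ + r₂)/2 = 1.2765×10^5 km.
Circular speed at r₁: v₁ = √(μ/r₁) = √(1.583×10^6/36300) = 6.604 km/s.
Transfer-orbit speed at r₁ (vis-viva): v_p = √[μ(2/r₁ − 1/a_t)] = 8.650 km/s.
First burn Δv₁ = |v_p − v₁| = 2.046 km/s.
At r₂, v₂ = √(μ/r₂) = 2.689 km/s.
Transfer-orbit speed at r₂: v_a = √[μ(2/r₂ − 1/a_t)] = 1.434 km/s.
Second burn Δv₂ = |v₂ − v_a| = 1.255 km/s.
Total Δv = Δv₁ + Δv₂ = 3.301 km/s.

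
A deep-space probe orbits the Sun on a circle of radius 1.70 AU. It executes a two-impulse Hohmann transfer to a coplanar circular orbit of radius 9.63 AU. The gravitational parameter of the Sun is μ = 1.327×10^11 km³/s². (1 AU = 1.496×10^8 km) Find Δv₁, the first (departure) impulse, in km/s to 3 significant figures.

In km: r₁ = 1.70 × 1.496×10^8 = 2.5432×10^8 km; r₂ = 9.63 × 1.496×10^8 = 1.440648×10^9 km.
Semi-major axis of the transfer orbit: a_t = (2.5432×10^8 + 1.440648×10^9)/2 = 8.47484×10^8 km.
Circular speed at r = 2.5432×10^8 km: v_c = √(μ/r) = 22.84 km/s.
Vis-viva on the transfer ellipse at r = 2.5432×10^8 km gives v_t = √[μ(2/r − 1/a_t)] = 29.78 km/s.
Δv₁ = |v_t − v_c| = |29.78 − 22.84| = 6.940 km/s.

Δv₁ = 6.94 km/s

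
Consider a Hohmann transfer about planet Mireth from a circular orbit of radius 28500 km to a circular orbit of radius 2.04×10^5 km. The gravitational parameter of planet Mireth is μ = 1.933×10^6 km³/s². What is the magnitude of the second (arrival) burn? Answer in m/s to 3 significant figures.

Transfer-ellipse semi-major axis a_t = (r₁ + r₂)/2 = (28500 + 2.040×10^5)/2 = 1.1625×10^5 km.
Circular speed at r = 2.040×10^5 km: v_c = √(μ/r) = 3.078 km/s.
Vis-viva on the transfer ellipse at r = 2.040×10^5 km gives v_t = √[μ(2/r − 1/a_t)] = 1.524 km/s.
Δv₂ = |v_t − v_c| = |1.524 − 3.078| = 1.554 km/s.

Δv₂ = 1550 m/s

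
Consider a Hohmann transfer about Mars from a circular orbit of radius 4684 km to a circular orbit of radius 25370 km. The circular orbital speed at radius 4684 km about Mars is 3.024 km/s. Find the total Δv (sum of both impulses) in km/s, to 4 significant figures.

From the circular-orbit relation v² = μ/r at r = 4684 km: μ = v²r = (3.024)² × 4684 = 42833.2 km³/s².
Transfer-ellipse semi-major axis a_t = (r₁ + r₂)/2 = (4684 + 25370)/2 = 15027 km.
Circular speed at r₁: v₁ = √(μ/r₁) = √(42833.2/4684) = 3.0240 km/s.
On the transfer ellipse at r₁, vis-viva gives v_p = √[μ(2/r₁ − 1/a_t)] = 3.9292 km/s.
First burn Δv₁ = |v_p − v₁| = 0.9052 km/s.
At r₂, v₂ = √(μ/r₂) = 1.29936 km/s.
Transfer-orbit speed at r₂: v_a = √[μ(2/r₂ − 1/a_t)] = 0.725441 km/s.
Second burn Δv₂ = |v₂ − v_a| = 0.5739 km/s.
Δv = Δv₁ + Δv₂ = 0.9052 + 0.5739 = 1.479 km/s.

Δv = 1.479 km/s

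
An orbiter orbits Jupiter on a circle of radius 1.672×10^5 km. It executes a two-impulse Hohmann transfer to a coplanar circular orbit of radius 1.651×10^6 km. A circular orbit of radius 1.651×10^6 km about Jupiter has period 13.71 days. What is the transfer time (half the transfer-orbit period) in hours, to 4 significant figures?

From Kepler's third law T² = 4π²r³/μ at r = 1.651×10^6 km, T = 13.71 days = 13.71 × 86400 s = 1.184544×10^6 s: μ = 4π²r³/T² = 1.26619×10^8 km³/s².
Semi-major axis of the transfer orbit: a_t = (1.672×10^5 + 1.651×10^6)/2 = 9.091×10^5 km.
By Kepler's third law the transfer-orbit period is T = 2π√(a_t³/μ), so t = T/2 = 2.420×10^5 s.
Converting: 2.420×10^5 s ÷ 3600 s/hour = 67.22 hours.

t = 67.22 hours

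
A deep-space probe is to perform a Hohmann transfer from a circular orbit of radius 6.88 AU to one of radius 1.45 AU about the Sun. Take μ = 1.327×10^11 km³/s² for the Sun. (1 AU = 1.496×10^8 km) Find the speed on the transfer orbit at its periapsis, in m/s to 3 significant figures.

In km: r₁ = 6.88 × 1.496×10^8 = 1.029248×10^9 km; r₂ = 1.45 × 1.496×10^8 = 2.1692×10^8 km.
Transfer-ellipse semi-major axis a_t = (r₁ + r₂)/2 = (1.029248×10^9 + 2.1692×10^8)/2 = 6.23084×10^8 km.
At periapsis, r = 2.1692×10^8 km.
Vis-viva: v = √[μ(2/r − 1/a_t)] = √[1.327×10^11 × (2/2.1692×10^8 − 1/6.23084×10^8)] = 31.79 km/s.

v = 31800 m/s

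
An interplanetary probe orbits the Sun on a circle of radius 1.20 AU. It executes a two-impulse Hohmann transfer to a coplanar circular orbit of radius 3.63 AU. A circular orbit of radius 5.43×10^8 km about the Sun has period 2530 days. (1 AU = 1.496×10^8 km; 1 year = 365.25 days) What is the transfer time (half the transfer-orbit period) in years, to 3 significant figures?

From Kepler's third law T² = 4π²r³/μ at r = 5.43×10^8 km, T = 2530 days = 2530 × 86400 s = 2.18592×10^8 s: μ = 4π²r³/T² = 1.32279×10^11 km³/s².
In km: r₁ = 1.20 × 1.496×10^8 = 1.7952×10^8 km; r₂ = 3.63 × 1.496×10^8 = 5.43048×10^8 km.
The Hohmann ellipse has a_t = (r₁ + r₂)/2 = 3.61284×10^8 km.
Half the transfer-orbit period gives t = π√(a_t³/μ) = 5.932×10^7 s.
Converting: 5.932×10^7 s ÷ 3.15576×10^7 s/year (365.25 × 86400) = 1.88 years.

t = 1.88 years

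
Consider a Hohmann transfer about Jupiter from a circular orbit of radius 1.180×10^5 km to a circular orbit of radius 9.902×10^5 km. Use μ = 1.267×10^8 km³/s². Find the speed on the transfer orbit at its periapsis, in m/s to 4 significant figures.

v = 43800 m/s

Transfer-ellipse semi-major axis a_t = (r₁ + r₂)/2 = (1.180×10^5 + 9.902×10^5)/2 = 5.541×10^5 km.
The periapsis of the transfer ellipse is at r = 1.180×10^5 km.
Applying v² = μ(2/r − 1/a_t): v = 43.80 km/s.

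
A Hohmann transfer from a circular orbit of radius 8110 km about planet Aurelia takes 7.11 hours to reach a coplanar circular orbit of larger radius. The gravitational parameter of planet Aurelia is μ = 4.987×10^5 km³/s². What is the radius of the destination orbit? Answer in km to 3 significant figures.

Transfer time t = 7.11 hours = 25596 s, and t = π√(a_t³/μ).
So a_t = (μ t²/π²)^(1/3) = (4.987×10^5 × (25596)² / π²)^(1/3) = 32109 km.
Since a_t = (r₁ + r₂)/2, r₂ = 2a_t − r₁ = 2×32109 − 8110 = 56108 km.

r₂ = 56100 km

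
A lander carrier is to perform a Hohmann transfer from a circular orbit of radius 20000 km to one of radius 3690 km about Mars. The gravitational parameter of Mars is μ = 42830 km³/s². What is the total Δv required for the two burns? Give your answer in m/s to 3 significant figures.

Δv = 1670 m/s

Semi-major axis of the transfer orbit: a_t = (20000 + 3690)/2 = 11845 km.
Circular speed at r₁: v₁ = √(μ/r₁) = √(42830/20000) = 1.4634 km/s.
Transfer-orbit speed at r₁ (vis-viva equation): v_a = √[μ(2/r₁ − 1/a_t)] = 0.81678 km/s.
First burn Δv₁ = |v_a − v₁| = 0.6466 km/s.
Circular speed at r₂: v₂ = √(μ/r₂) = 3.407 km/s.
Transfer-orbit speed at r₂: v_p = √[μ(2/r₂ − 1/a_t)] = 4.427 km/s.
Second burn Δv₂ = |v₂ − v_p| = 1.020 km/s.
Total Δv = Δv₁ + Δv₂ = 1.667 km/s.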